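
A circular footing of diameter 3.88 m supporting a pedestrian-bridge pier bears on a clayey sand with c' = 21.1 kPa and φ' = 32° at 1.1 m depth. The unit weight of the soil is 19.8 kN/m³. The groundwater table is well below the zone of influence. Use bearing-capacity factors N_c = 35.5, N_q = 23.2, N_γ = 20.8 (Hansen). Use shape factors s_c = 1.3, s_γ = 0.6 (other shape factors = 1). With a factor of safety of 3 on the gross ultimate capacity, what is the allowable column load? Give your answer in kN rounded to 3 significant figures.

P_all ≈ 7720 kN

q = γ·D_f = 19.8 × 1.1 = 21.78 kPa.
c·N_c·s_c = 21.1 × 35.5 × 1.3 = 973.77 kPa
q·N_q = 21.78 × 23.2 = 505.3 kPa
0.5·γ·B·N_γ·s_γ = 0.5 × 19.8 × 3.88 × 20.8 × 0.6 = 479.38 kPa
q_ult = 973.77 + 505.3 + 479.38 = 1958.4 kPa.
Gross allowable pressure q_all = 1958.4 / 3 = 652.81 kPa.
Footing area = 11.8237 m², so allowable column load = 652.81 × 11.8237 = 7718.7 kN.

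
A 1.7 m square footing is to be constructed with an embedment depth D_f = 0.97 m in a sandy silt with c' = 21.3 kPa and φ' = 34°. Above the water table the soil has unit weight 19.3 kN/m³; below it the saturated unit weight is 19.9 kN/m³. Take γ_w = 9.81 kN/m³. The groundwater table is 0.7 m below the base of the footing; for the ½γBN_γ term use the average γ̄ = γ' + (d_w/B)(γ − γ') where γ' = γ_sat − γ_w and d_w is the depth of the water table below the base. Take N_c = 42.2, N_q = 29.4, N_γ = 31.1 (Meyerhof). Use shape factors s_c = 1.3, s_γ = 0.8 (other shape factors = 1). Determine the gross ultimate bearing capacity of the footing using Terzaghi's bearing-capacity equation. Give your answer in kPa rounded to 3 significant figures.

q_ult ≈ 2010 kPa

Effective surcharge at the founding depth q = γ·D_f = 19.3 × 0.97 = 18.721 kPa.
With d_w = 0.7 m < B, γ̄ = 10.09 + (0.7/1.7) × (19.3 − 10.09) = 13.882 kN/m³.
q_ult = c·N_c·s_c + q·N_q + 0.5·γ·B·N_γ·s_γ
     = 21.3 × 42.2 × 1.3 + 18.721 × 29.4 + 0.5 × 13.882 × 1.7 × 31.1 × 0.8
     = 1168.5 + 550.4 + 293.58 = 2012.5 kPa.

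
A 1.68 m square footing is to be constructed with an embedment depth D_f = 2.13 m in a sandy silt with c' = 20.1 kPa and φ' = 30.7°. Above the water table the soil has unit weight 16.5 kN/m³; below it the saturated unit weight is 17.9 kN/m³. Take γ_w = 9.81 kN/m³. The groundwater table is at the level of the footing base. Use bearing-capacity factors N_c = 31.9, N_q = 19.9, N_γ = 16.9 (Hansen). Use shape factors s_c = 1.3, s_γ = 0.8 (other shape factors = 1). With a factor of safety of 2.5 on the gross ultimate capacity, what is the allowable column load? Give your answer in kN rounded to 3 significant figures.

q = γ·D_f = 16.5 × 2.13 = 35.145 kPa.
For the ½γBN_γ term take γ' = 17.9 − 9.81 = 8.09 kN/m³ (soil below base is submerged).
c·N_c·s_c = 20.1 × 31.9 × 1.3 = 833.55 kPa
q·N_q = 35.145 × 19.9 = 699.39 kPa
0.5·γ·B·N_γ·s_γ = 0.5 × 8.09 × 1.68 × 16.9 × 0.8 = 91.877 kPa
q_ult = 833.55 + 699.39 + 91.877 = 1624.8 kPa.
Gross allowable pressure q_all = 1624.8 / 2.5 = 649.92 kPa.
Footing area = 2.8224 m², so allowable column load = 649.92 × 2.8224 = 1834.3 kN.

P_all ≈ 1830 kN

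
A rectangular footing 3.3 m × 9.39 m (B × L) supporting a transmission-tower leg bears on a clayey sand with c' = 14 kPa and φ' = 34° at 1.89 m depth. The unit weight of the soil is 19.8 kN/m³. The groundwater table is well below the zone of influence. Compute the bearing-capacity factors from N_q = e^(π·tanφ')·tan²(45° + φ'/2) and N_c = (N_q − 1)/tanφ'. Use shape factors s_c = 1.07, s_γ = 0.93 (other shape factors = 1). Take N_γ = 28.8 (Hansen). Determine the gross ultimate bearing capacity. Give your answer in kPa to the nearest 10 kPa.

q_ult ≈ 2610 kPa

tan34° = 0.6745, so N_q = e^(π×0.6745)·tan²(62°) = 8.323 × 3.537 = 29.44.
N_c = (29.44 − 1)/tan34° = 42.16.
Effective surcharge at the founding depth q = γ·D_f = 19.8 × 1.89 = 37.422 kPa.
q_ult = c·N_c·s_c + q·N_q + 0.5·γ·B·N_γ·s_γ
     = 14 × 42.164 × 1.07 + 37.422 × 29.44 + 0.5 × 19.8 × 3.3 × 28.8 × 0.93
     = 631.61 + 1101.7 + 875.03 = 2608.3 kPa.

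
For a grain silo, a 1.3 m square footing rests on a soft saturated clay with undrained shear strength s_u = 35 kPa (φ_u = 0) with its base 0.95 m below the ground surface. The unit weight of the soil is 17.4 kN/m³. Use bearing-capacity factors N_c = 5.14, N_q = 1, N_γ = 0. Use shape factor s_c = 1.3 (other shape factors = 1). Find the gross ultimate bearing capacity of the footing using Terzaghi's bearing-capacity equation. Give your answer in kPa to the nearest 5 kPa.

Effective surcharge at the founding depth q = γ·D_f = 17.4 × 0.95 = 16.53 kPa.
q_ult = c·N_c·s_c + q·N_q
     = 35 × 5.14 × 1.3 + 16.53 × 1
     = 233.87 + 16.53 = 250.4 kPa.

q_ult ≈ 250 kPa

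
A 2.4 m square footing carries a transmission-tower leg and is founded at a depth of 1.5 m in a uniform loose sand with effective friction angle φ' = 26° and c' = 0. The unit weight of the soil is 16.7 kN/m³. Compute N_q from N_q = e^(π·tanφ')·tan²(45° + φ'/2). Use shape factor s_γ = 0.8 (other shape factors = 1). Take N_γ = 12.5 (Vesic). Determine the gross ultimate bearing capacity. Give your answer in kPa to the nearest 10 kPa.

tan26° = 0.4877, so N_q = e^(π×0.4877)·tan²(58°) = 4.629 × 2.561 = 11.85.
Overburden at base level: q = 16.7 × 1.5 = 25.05 kPa.
Surcharge term q·N_q = 25.05 × 11.854 = 296.95 kPa; self-weight term 0.5·γ·B·N_γ·s_γ = 0.5 × 16.7 × 2.4 × 12.5 × 0.8 = 200.4 kPa.
q_ult = 296.95 + 200.4 = 497.35 kPa.

q_ult ≈ 500 kPa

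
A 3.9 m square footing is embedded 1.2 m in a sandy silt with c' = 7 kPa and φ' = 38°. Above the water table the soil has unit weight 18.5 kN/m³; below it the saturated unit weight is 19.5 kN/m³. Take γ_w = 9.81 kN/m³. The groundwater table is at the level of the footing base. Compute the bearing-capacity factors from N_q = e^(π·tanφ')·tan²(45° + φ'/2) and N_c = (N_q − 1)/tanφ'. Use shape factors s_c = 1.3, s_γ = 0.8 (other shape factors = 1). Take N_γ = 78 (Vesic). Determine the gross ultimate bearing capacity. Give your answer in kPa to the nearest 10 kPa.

tan38° = 0.7813, so N_q = e^(π×0.7813)·tan²(64°) = 11.64 × 4.204 = 48.93.
N_c = (48.93 − 1)/tan38° = 61.35.
Effective surcharge at the founding depth q = γ·D_f = 18.5 × 1.2 = 22.2 kPa.
The water table coincides with the base, so in the self-weight term γ → γ' = 9.69 kN/m³.
q_ult = c·N_c·s_c + q·N_q + 0.5·γ·B·N_γ·s_γ
     = 7 × 61.352 × 1.3 + 22.2 × 48.933 + 0.5 × 9.69 × 3.9 × 78 × 0.8
     = 558.3 + 1086.3 + 1179.1 = 2823.7 kPa.

q_ult ≈ 2820 kPa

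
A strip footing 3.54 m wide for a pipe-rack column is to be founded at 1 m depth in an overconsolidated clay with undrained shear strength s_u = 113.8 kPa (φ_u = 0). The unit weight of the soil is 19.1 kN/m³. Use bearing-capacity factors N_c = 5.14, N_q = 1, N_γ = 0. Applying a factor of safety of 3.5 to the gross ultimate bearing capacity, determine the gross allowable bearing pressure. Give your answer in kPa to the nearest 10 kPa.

q_all ≈ 170 kPa

Effective surcharge at the founding depth q = γ·D_f = 19.1 × 1 = 19.1 kPa.
q_ult = c·N_c + q·N_q
     = 113.8 × 5.14 + 19.1 × 1
     = 584.93 + 19.1 = 604.03 kPa.
q_all = q_ult / FS = 604.03 / 3.5 = 172.58 kPa.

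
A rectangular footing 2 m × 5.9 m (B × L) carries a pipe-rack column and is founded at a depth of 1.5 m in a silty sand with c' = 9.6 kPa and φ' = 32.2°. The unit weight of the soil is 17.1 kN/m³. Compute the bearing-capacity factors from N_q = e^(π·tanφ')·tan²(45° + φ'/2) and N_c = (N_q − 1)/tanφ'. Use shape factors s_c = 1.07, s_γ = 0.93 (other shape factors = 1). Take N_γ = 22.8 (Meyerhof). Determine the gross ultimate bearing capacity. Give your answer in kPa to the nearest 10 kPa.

tan32.2° = 0.6297, so N_q = e^(π×0.6297)·tan²(61.1°) = 7.231 × 3.282 = 23.73.
N_c = (23.73 − 1)/tan32.2° = 36.09.
Effective surcharge at the founding depth q = γ·D_f = 17.1 × 1.5 = 25.65 kPa.
q_ult = c·N_c·s_c + q·N_q + 0.5·γ·B·N_γ·s_γ
     = 9.6 × 36.092 × 1.07 + 25.65 × 23.728 + 0.5 × 17.1 × 2 × 22.8 × 0.93
     = 370.74 + 608.63 + 362.59 = 1342 kPa.

q_ult ≈ 1340 kPa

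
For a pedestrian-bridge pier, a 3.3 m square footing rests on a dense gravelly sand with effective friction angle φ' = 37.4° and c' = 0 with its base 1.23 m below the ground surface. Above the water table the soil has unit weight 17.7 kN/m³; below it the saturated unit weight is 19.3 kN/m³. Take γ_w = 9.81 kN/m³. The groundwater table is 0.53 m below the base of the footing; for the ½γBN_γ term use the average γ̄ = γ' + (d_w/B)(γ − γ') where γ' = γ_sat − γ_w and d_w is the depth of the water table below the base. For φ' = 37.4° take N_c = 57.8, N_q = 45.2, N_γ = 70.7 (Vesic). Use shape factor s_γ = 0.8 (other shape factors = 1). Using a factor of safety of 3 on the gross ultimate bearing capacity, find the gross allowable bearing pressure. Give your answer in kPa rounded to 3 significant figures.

q_all ≈ 664 kPa

Effective surcharge at the founding depth q = γ·D_f = 17.7 × 1.23 = 21.771 kPa.
With d_w = 0.53 m < B, γ̄ = 9.49 + (0.53/3.3) × (17.7 − 9.49) = 10.809 kN/m³.
q_ult = q·N_q + 0.5·γ·B·N_γ·s_γ
     = 21.771 × 45.2 + 0.5 × 10.809 × 3.3 × 70.7 × 0.8
     = 984.05 + 1008.7 = 1992.7 kPa.
q_all = 1992.7 / 3 = 664.25 kPa.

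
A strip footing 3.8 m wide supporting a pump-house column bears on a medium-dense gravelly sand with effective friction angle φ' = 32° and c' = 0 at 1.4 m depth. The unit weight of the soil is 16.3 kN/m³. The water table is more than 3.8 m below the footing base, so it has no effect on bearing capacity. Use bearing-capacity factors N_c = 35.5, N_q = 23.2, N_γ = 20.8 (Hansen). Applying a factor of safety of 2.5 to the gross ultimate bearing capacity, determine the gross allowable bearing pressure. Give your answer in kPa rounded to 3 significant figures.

Effective surcharge at the founding depth q = γ·D_f = 16.3 × 1.4 = 22.82 kPa.
q_ult = q·N_q + 0.5·γ·B·N_γ
     = 22.82 × 23.2 + 0.5 × 16.3 × 3.8 × 20.8
     = 529.42 + 644.18 = 1173.6 kPa.
q_all = q_ult / FS = 1173.6 / 2.5 = 469.44 kPa.

q_all ≈ 469 kPa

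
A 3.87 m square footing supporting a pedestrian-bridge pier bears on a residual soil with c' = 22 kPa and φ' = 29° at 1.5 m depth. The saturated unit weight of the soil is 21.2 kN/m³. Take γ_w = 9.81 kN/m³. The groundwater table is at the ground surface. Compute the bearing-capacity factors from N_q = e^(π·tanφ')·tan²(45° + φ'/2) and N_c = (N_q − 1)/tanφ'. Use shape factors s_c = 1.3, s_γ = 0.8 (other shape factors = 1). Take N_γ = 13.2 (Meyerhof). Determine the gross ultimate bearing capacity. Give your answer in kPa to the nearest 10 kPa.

tan29° = 0.5543, so N_q = e^(π×0.5543)·tan²(59.5°) = 5.705 × 2.882 = 16.44.
N_c = (16.44 − 1)/tan29° = 27.86.
Water table at ground surface, so effective unit weight γ' = 21.2 − 9.81 = 11.39 kN/m³ is used throughout; overburden q = 11.39 × 1.5 = 17.085 kPa; the same γ' applies in the ½γBN_γ term.
Cohesion term c·N_c·s_c = 22 × 27.86 × 1.3 = 796.81 kPa; surcharge term q·N_q = 17.085 × 16.443 = 280.93 kPa; self-weight term 0.5·γ·B·N_γ·s_γ = 0.5 × 11.39 × 3.87 × 13.2 × 0.8 = 232.74 kPa.
q_ult = 796.81 + 280.93 + 232.74 = 1310.5 kPa.

q_ult ≈ 1310 kPa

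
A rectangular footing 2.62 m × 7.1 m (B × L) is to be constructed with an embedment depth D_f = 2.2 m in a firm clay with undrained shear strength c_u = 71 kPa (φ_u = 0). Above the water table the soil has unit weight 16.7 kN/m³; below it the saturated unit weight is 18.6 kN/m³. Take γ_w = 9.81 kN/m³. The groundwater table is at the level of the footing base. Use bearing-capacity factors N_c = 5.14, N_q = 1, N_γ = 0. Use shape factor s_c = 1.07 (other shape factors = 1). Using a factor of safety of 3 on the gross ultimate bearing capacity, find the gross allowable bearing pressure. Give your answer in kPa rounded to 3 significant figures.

q_all ≈ 142 kPa

Effective surcharge at the founding depth q = γ·D_f = 16.7 × 2.2 = 36.74 kPa.
q_ult = c·N_c·s_c + q·N_q
     = 71 × 5.14 × 1.07 + 36.74 × 1
     = 390.49 + 36.74 = 427.23 kPa.
q_all = 427.23 / 3 = 142.41 kPa.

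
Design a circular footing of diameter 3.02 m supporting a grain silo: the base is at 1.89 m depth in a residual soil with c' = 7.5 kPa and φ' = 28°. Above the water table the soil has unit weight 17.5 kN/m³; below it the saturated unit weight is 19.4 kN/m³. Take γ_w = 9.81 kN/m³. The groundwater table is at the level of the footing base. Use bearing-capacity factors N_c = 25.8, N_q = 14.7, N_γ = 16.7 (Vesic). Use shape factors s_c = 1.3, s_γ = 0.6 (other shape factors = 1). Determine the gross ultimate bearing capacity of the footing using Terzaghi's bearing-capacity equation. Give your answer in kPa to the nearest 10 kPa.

Overburden at base level: q = 17.5 × 1.89 = 33.075 kPa.
Below the base the soil is submerged, so the ½γBN_γ term uses γ' = 19.4 − 9.81 = 9.59 kN/m³.
Cohesion term c·N_c·s_c = 7.5 × 25.8 × 1.3 = 251.55 kPa; surcharge term q·N_q = 33.075 × 14.7 = 486.2 kPa; self-weight term 0.5·γ·B·N_γ·s_γ = 0.5 × 9.59 × 3.02 × 16.7 × 0.6 = 145.1 kPa.
q_ult = 251.55 + 486.2 + 145.1 = 882.85 kPa.

q_ult ≈ 880 kPa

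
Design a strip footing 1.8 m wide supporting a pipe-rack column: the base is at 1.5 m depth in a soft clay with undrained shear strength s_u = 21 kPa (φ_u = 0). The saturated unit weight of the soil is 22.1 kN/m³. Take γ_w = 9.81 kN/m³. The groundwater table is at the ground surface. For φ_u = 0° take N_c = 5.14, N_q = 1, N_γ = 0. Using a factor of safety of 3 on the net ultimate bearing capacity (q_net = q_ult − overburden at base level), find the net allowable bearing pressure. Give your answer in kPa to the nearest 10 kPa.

q_all(net) ≈ 40 kPa

With the water table at the surface the whole profile is submerged: γ' = 22.1 − 9.81 = 12.29 kN/m³, so q = γ'·D_f = 18.435 kPa.
q_ult = c·N_c + q·N_q
     = 21 × 5.14 + 18.435 × 1
     = 107.94 + 18.435 = 126.38 kPa.
q_net = 126.38 − 18.435 = 107.94 kPa.
q_all(net) = 107.94 / 3 = 35.98 kPa.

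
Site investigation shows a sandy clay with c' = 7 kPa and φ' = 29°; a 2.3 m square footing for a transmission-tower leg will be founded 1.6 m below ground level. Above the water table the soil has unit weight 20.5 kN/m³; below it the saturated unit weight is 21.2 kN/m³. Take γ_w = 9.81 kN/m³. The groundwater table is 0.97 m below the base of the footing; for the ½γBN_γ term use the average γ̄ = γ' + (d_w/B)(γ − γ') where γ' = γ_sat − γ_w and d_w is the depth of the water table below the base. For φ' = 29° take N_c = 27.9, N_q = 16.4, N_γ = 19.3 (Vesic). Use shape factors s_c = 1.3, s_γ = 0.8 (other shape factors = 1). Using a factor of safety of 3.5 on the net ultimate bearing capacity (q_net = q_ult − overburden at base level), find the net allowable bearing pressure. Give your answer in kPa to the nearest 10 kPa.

q_all(net) ≈ 290 kPa

Effective surcharge at the founding depth q = γ·D_f = 20.5 × 1.6 = 32.8 kPa.
With d_w = 0.97 m < B, γ̄ = 11.39 + (0.97/2.3) × (20.5 − 11.39) = 15.232 kN/m³.
q_ult = c·N_c·s_c + q·N_q + 0.5·γ·B·N_γ·s_γ
     = 7 × 27.9 × 1.3 + 32.8 × 16.4 + 0.5 × 15.232 × 2.3 × 19.3 × 0.8
     = 253.89 + 537.92 + 270.46 = 1062.3 kPa.
q_net = 1062.3 − 32.8 = 1029.5 kPa.
q_all(net) = 1029.5 / 3.5 = 294.13 kPa.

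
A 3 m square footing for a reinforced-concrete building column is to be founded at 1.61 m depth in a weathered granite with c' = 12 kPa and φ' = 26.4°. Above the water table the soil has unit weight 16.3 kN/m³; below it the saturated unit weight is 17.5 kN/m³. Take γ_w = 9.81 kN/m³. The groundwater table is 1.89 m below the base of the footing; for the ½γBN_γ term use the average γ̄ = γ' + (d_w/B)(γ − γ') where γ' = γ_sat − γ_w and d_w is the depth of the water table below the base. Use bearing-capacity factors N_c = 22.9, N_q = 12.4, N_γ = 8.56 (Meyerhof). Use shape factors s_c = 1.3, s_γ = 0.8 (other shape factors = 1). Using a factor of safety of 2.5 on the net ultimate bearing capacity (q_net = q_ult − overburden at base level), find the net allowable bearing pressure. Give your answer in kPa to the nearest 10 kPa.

q_all(net) ≈ 320 kPa

q = γ·D_f = 16.3 × 1.61 = 26.243 kPa.
γ' = 7.69 kN/m³; averaging over the depth B below the base, γ̄ = γ' + (d_w/B)(γ − γ') = 13.114 kN/m³.
c·N_c·s_c = 12 × 22.9 × 1.3 = 357.24 kPa
q·N_q = 26.243 × 12.4 = 325.41 kPa
0.5·γ·B·N_γ·s_γ = 0.5 × 13.114 × 3 × 8.56 × 0.8 = 134.71 kPa
q_ult = 357.24 + 325.41 + 134.71 = 817.36 kPa.
q_net = 817.36 − 26.243 = 791.12 kPa.
q_all(net) = 791.12 / 2.5 = 316.45 kPa.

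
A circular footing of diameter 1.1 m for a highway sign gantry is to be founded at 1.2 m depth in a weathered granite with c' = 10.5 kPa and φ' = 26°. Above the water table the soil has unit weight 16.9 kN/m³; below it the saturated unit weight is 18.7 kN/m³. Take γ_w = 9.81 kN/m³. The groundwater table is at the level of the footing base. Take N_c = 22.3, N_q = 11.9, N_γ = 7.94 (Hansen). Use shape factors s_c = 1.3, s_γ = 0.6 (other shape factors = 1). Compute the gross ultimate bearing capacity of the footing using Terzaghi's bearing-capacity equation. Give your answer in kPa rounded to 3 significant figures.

q_ult ≈ 569 kPa

Overburden at base level: q = 16.9 × 1.2 = 20.28 kPa.
Below the base the soil is submerged, so the ½γBN_γ term uses γ' = 18.7 − 9.81 = 8.89 kN/m³.
Cohesion term c·N_c·s_c = 10.5 × 22.3 × 1.3 = 304.4 kPa; surcharge term q·N_q = 20.28 × 11.9 = 241.33 kPa; self-weight term 0.5·γ·B·N_γ·s_γ = 0.5 × 8.89 × 1.1 × 7.94 × 0.6 = 23.294 kPa.
q_ult = 304.4 + 241.33 + 23.294 = 569.02 kPa.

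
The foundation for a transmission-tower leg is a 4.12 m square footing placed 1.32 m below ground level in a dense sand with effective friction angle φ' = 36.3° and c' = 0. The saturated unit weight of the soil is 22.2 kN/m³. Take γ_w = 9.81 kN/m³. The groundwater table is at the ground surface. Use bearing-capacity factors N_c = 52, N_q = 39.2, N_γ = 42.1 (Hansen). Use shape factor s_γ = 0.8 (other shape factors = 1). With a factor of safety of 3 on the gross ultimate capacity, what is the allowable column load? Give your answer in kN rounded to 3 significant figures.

P_all ≈ 8490 kN

With the water table at the surface the whole profile is submerged: γ' = 22.2 − 9.81 = 12.39 kN/m³, so q = γ'·D_f = 16.355 kPa; the same γ' applies in the ½γBN_γ term.
q_ult = q·N_q + 0.5·γ·B·N_γ·s_γ
     = 16.355 × 39.2 + 0.5 × 12.39 × 4.12 × 42.1 × 0.8
     = 641.11 + 859.63 = 1500.7 kPa.
Gross allowable pressure q_all = 1500.7 / 3 = 500.25 kPa.
Footing area = 16.9744 m², so allowable column load = 500.25 × 16.9744 = 8491.4 kN.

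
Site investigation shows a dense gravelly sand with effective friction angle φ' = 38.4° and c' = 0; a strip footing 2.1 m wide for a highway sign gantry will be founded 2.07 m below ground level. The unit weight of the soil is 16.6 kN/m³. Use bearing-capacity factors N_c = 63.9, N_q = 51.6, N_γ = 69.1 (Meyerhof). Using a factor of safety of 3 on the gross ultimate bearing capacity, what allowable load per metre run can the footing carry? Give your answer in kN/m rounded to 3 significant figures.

q = γ·D_f = 16.6 × 2.07 = 34.362 kPa.
q·N_q = 34.362 × 51.6 = 1773.1 kPa
0.5·γ·B·N_γ = 0.5 × 16.6 × 2.1 × 69.1 = 1204.4 kPa
q_ult = 1773.1 + 1204.4 = 2977.5 kPa.
Gross allowable pressure q_all = 2977.5 / 3 = 992.5 kPa.
Allowable wall load = q_all × B = 992.5 × 2.1 = 2084.2 kN per metre run.

≈ 2080 kN/m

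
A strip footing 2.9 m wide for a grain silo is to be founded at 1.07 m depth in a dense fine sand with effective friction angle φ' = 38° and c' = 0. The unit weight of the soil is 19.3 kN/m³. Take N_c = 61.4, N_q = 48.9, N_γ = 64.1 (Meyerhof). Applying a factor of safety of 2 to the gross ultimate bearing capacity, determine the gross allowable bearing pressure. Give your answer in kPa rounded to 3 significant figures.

q_all ≈ 1400 kPa

Effective surcharge at the founding depth q = γ·D_f = 19.3 × 1.07 = 20.651 kPa.
q_ult = q·N_q + 0.5·γ·B·N_γ
     = 20.651 × 48.9 + 0.5 × 19.3 × 2.9 × 64.1
     = 1009.8 + 1793.8 = 2803.7 kPa.
q_all = q_ult / FS = 2803.7 / 2 = 1401.8 kPa.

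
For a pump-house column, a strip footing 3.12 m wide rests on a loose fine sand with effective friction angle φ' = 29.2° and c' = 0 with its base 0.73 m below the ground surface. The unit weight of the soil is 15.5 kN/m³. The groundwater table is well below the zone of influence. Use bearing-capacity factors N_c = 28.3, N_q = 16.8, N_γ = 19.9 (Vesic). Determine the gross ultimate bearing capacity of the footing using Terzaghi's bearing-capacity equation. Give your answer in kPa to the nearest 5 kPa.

q_ult ≈ 670 kPa

Effective surcharge at the founding depth q = γ·D_f = 15.5 × 0.73 = 11.315 kPa.
q_ult = q·N_q + 0.5·γ·B·N_γ
     = 11.315 × 16.8 + 0.5 × 15.5 × 3.12 × 19.9
     = 190.09 + 481.18 = 671.27 kPa.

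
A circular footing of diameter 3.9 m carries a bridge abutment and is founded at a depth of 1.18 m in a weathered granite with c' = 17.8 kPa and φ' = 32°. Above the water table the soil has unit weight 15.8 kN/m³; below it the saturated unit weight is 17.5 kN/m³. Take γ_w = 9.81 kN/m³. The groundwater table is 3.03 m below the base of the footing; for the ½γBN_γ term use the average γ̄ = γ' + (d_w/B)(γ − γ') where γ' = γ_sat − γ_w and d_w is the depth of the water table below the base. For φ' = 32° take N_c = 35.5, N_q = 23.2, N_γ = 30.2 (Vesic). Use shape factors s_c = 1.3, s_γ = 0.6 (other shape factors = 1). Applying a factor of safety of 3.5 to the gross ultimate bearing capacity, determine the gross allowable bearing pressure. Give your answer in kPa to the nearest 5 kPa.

Effective surcharge at the founding depth q = γ·D_f = 15.8 × 1.18 = 18.644 kPa.
With d_w = 3.03 m < B, γ̄ = 7.69 + (3.03/3.9) × (15.8 − 7.69) = 13.991 kN/m³.
q_ult = c·N_c·s_c + q·N_q + 0.5·γ·B·N_γ·s_γ
     = 17.8 × 35.5 × 1.3 + 18.644 × 23.2 + 0.5 × 13.991 × 3.9 × 30.2 × 0.6
     = 821.47 + 432.54 + 494.35 = 1748.4 kPa.
q_all = q_ult / FS = 1748.4 / 3.5 = 499.53 kPa.

q_all ≈ 500 kPa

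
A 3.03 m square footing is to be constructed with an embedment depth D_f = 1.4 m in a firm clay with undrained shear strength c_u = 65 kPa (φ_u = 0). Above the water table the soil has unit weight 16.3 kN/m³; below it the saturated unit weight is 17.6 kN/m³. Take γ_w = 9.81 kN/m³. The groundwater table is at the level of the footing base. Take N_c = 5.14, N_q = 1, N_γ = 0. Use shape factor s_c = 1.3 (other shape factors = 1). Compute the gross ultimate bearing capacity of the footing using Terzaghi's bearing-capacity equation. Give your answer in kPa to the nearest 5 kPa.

q = γ·D_f = 16.3 × 1.4 = 22.82 kPa.
c·N_c·s_c = 65 × 5.14 × 1.3 = 434.33 kPa
q·N_q = 22.82 × 1 = 22.82 kPa
q_ult = 434.33 + 22.82 = 457.15 kPa.

q_ult ≈ 455 kPa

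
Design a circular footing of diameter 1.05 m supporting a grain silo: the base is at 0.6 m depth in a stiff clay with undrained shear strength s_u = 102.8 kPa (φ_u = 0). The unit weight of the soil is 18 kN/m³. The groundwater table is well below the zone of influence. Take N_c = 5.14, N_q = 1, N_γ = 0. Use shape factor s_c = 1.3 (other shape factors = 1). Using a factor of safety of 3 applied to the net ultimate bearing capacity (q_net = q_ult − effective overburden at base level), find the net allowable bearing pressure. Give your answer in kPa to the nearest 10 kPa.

q_all(net) ≈ 230 kPa

q = γ·D_f = 18 × 0.6 = 10.8 kPa.
c·N_c·s_c = 102.8 × 5.14 × 1.3 = 686.91 kPa
q·N_q = 10.8 × 1 = 10.8 kPa
q_ult = 686.91 + 10.8 = 697.71 kPa.
Net ultimate: q_net = 697.71 − 10.8 = 686.91 kPa.
q_all(net) = 686.91 / 3 = 228.97 kPa.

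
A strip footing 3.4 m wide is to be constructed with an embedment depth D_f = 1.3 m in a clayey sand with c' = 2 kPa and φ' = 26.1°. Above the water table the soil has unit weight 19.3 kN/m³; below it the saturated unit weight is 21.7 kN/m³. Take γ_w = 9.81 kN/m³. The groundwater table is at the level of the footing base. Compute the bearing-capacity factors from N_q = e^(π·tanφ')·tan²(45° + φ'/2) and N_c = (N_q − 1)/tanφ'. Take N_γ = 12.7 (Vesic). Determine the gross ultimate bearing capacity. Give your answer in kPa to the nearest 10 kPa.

q_ult ≈ 600 kPa

tan26.1° = 0.4899, so N_q = e^(π×0.4899)·tan²(58.05°) = 4.66 × 2.571 = 11.98.
N_c = (11.98 − 1)/tan26.1° = 22.42.
q = γ·D_f = 19.3 × 1.3 = 25.09 kPa.
For the ½γBN_γ term take γ' = 21.7 − 9.81 = 11.89 kN/m³ (soil below base is submerged).
c·N_c = 2 × 22.416 = 44.832 kPa
q·N_q = 25.09 × 11.981 = 300.62 kPa
0.5·γ·B·N_γ = 0.5 × 11.89 × 3.4 × 12.7 = 256.71 kPa
q_ult = 44.832 + 300.62 + 256.71 = 602.15 kPa.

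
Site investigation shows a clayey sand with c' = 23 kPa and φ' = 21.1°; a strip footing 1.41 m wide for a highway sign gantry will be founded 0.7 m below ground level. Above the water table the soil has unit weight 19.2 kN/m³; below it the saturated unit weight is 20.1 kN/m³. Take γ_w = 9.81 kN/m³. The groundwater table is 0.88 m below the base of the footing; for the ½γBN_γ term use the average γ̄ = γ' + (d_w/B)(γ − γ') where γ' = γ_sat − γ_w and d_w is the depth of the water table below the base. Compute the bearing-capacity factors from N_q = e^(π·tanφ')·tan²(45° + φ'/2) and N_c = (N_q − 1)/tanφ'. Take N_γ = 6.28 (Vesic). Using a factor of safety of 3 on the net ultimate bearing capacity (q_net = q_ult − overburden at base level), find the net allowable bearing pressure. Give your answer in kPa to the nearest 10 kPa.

q_all(net) ≈ 170 kPa

N_q = e^(π·tan21.1°)·tan²(55.55°) = 7.14; N_c = (N_q − 1)/tanφ' = 15.92.
q = γ·D_f = 19.2 × 0.7 = 13.44 kPa.
γ' = 10.29 kN/m³; averaging over the depth B below the base, γ̄ = γ' + (d_w/B)(γ − γ') = 15.851 kN/m³.
c·N_c = 23 × 15.918 = 366.1 kPa
q·N_q = 13.44 × 7.1421 = 95.99 kPa
0.5·γ·B·N_γ = 0.5 × 15.851 × 1.41 × 6.28 = 70.178 kPa
q_ult = 366.1 + 95.99 + 70.178 = 532.27 kPa.
q_net = 532.27 − 13.44 = 518.83 kPa.
q_all(net) = 518.83 / 3 = 172.94 kPa.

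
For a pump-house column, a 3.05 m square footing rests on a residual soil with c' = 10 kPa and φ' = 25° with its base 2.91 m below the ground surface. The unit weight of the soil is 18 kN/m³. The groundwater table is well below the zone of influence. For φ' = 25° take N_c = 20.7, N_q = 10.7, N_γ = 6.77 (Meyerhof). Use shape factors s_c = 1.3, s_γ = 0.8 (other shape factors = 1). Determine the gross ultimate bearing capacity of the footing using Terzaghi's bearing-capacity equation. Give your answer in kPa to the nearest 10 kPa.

q = γ·D_f = 18 × 2.91 = 52.38 kPa.
c·N_c·s_c = 10 × 20.7 × 1.3 = 269.1 kPa
q·N_q = 52.38 × 10.7 = 560.47 kPa
0.5·γ·B·N_γ·s_γ = 0.5 × 18 × 3.05 × 6.77 × 0.8 = 148.67 kPa
q_ult = 269.1 + 560.47 + 148.67 = 978.24 kPa.

q_ult ≈ 980 kPa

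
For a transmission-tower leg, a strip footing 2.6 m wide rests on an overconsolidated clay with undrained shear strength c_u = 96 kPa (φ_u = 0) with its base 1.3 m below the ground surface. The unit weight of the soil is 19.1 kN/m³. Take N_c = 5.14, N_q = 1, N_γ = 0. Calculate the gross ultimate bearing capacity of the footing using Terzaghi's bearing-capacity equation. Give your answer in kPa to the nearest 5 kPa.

q = γ·D_f = 19.1 × 1.3 = 24.83 kPa.
c·N_c = 96 × 5.14 = 493.44 kPa
q·N_q = 24.83 × 1 = 24.83 kPa
q_ult = 493.44 + 24.83 = 518.27 kPa.

q_ult ≈ 520 kPa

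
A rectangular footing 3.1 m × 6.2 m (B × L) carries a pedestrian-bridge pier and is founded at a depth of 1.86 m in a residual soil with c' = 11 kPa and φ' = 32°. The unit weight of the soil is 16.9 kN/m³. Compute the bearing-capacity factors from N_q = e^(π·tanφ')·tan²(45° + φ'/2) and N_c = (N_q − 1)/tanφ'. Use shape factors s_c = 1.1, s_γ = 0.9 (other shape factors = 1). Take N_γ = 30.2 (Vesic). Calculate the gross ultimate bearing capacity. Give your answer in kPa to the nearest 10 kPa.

tan32° = 0.6249, so N_q = e^(π×0.6249)·tan²(61°) = 7.121 × 3.255 = 23.18.
N_c = (23.18 − 1)/tan32° = 35.49.
q = γ·D_f = 16.9 × 1.86 = 31.434 kPa.
c·N_c·s_c = 11 × 35.49 × 1.1 = 429.43 kPa
q·N_q = 31.434 × 23.177 = 728.54 kPa
0.5·γ·B·N_γ·s_γ = 0.5 × 16.9 × 3.1 × 30.2 × 0.9 = 711.98 kPa
q_ult = 429.43 + 728.54 + 711.98 = 1870 kPa.

q_ult ≈ 1870 kPa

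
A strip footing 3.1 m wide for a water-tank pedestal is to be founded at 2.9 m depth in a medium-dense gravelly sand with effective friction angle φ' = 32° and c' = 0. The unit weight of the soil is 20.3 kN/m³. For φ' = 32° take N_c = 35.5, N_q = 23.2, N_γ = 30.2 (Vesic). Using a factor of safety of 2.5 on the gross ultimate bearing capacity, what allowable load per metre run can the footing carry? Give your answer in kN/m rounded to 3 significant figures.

≈ 2870 kN/m

q = γ·D_f = 20.3 × 2.9 = 58.87 kPa.
q·N_q = 58.87 × 23.2 = 1365.8 kPa
0.5·γ·B·N_γ = 0.5 × 20.3 × 3.1 × 30.2 = 950.24 kPa
q_ult = 1365.8 + 950.24 = 2316 kPa.
Gross allowable pressure q_all = 2316 / 2.5 = 926.41 kPa.
Allowable wall load = q_all × B = 926.41 × 3.1 = 2871.9 kN per metre run.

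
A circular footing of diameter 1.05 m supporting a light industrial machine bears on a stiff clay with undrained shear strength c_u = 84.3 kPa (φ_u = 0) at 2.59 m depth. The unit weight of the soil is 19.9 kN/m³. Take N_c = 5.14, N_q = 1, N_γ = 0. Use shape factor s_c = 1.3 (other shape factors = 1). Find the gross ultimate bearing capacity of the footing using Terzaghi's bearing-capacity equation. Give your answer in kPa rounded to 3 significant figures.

q = γ·D_f = 19.9 × 2.59 = 51.541 kPa.
c·N_c·s_c = 84.3 × 5.14 × 1.3 = 563.29 kPa
q·N_q = 51.541 × 1 = 51.541 kPa
q_ult = 563.29 + 51.541 = 614.83 kPa.

q_ult ≈ 615 kPa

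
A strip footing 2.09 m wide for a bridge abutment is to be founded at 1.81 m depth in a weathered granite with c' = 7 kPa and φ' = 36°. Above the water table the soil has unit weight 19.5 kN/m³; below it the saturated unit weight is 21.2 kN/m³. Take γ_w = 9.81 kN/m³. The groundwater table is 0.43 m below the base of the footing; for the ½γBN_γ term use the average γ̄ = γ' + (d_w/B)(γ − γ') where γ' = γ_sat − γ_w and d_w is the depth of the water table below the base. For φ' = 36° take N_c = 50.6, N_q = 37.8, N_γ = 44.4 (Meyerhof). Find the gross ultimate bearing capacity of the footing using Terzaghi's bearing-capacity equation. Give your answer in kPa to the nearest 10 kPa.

Effective surcharge at the founding depth q = γ·D_f = 19.5 × 1.81 = 35.295 kPa.
With d_w = 0.43 m < B, γ̄ = 11.39 + (0.43/2.09) × (19.5 − 11.39) = 13.059 kN/m³.
q_ult = c·N_c + q·N_q + 0.5·γ·B·N_γ
     = 7 × 50.6 + 35.295 × 37.8 + 0.5 × 13.059 × 2.09 × 44.4
     = 354.2 + 1334.2 + 605.89 = 2294.2 kPa.

q_ult ≈ 2290 kPa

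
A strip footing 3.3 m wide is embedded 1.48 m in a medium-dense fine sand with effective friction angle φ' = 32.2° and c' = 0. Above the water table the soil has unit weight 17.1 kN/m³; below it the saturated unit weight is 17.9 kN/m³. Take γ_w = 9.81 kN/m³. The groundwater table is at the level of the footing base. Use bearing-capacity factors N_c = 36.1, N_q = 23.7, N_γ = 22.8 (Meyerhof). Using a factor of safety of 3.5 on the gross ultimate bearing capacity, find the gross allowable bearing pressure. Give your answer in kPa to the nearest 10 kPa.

Overburden at base level: q = 17.1 × 1.48 = 25.308 kPa.
Below the base the soil is submerged, so the ½γBN_γ term uses γ' = 17.9 − 9.81 = 8.09 kN/m³.
Surcharge term q·N_q = 25.308 × 23.7 = 599.8 kPa; self-weight term 0.5·γ·B·N_γ = 0.5 × 8.09 × 3.3 × 22.8 = 304.35 kPa.
q_ult = 599.8 + 304.35 = 904.15 kPa.
q_all = 904.15 / 3.5 = 258.33 kPa.

q_all ≈ 260 kPa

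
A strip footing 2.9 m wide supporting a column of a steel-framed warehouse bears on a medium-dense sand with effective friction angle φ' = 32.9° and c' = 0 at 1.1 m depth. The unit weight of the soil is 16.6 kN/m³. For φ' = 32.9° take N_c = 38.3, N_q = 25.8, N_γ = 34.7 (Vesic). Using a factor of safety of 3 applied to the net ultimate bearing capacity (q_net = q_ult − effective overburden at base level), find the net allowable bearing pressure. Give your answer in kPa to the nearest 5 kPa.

q = γ·D_f = 16.6 × 1.1 = 18.26 kPa.
q·N_q = 18.26 × 25.8 = 471.11 kPa
0.5·γ·B·N_γ = 0.5 × 16.6 × 2.9 × 34.7 = 835.23 kPa
q_ult = 471.11 + 835.23 = 1306.3 kPa.
Net ultimate: q_net = 1306.3 − 18.26 = 1288.1 kPa.
q_all(net) = 1288.1 / 3 = 429.36 kPa.

q_all(net) ≈ 430 kPa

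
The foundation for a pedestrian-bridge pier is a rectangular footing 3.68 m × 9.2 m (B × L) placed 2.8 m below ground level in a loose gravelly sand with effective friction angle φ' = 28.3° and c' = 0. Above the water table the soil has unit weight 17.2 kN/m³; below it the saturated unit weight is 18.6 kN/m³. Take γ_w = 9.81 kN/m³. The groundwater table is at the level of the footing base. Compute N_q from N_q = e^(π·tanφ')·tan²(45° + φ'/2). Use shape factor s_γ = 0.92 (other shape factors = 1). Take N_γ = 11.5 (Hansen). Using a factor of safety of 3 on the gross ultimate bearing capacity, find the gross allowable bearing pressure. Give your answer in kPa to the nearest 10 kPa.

q_all ≈ 300 kPa

N_q = e^(π·tan28.3°)·tan²(59.15°) = 15.21.
Effective surcharge at the founding depth q = γ·D_f = 17.2 × 2.8 = 48.16 kPa.
The water table coincides with the base, so in the self-weight term γ → γ' = 8.79 kN/m³.
q_ult = q·N_q + 0.5·γ·B·N_γ·s_γ
     = 48.16 × 15.214 + 0.5 × 8.79 × 3.68 × 11.5 × 0.92
     = 732.72 + 171.12 = 903.84 kPa.
q_all = 903.84 / 3 = 301.28 kPa.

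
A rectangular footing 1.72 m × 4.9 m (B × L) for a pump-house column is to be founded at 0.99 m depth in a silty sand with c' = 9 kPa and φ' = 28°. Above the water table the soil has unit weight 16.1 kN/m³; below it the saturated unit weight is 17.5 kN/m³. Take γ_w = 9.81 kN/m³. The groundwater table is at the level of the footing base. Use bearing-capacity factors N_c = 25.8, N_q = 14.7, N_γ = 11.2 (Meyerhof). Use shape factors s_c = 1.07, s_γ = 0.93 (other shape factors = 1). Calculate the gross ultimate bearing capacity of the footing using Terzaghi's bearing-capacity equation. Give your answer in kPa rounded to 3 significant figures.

Effective surcharge at the founding depth q = γ·D_f = 16.1 × 0.99 = 15.939 kPa.
The water table coincides with the base, so in the self-weight term γ → γ' = 7.69 kN/m³.
q_ult = c·N_c·s_c + q·N_q + 0.5·γ·B·N_γ·s_γ
     = 9 × 25.8 × 1.07 + 15.939 × 14.7 + 0.5 × 7.69 × 1.72 × 11.2 × 0.93
     = 248.45 + 234.3 + 68.885 = 551.64 kPa.

q_ult ≈ 552 kPa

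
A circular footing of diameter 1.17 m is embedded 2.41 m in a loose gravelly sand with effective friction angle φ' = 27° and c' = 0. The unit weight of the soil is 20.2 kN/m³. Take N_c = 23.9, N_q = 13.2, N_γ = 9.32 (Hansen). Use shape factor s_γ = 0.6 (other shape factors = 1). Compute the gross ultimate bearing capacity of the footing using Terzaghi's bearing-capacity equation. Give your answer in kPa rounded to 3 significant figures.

q_ult ≈ 709 kPa

q = γ·D_f = 20.2 × 2.41 = 48.682 kPa.
q·N_q = 48.682 × 13.2 = 642.6 kPa
0.5·γ·B·N_γ·s_γ = 0.5 × 20.2 × 1.17 × 9.32 × 0.6 = 66.081 kPa
q_ult = 642.6 + 66.081 = 708.68 kPa.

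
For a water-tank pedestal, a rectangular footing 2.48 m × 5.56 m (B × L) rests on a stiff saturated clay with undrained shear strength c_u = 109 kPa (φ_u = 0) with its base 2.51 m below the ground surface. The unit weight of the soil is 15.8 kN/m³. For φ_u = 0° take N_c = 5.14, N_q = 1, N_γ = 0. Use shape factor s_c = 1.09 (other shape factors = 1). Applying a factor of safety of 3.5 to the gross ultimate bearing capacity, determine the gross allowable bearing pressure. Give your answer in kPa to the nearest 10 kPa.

q = γ·D_f = 15.8 × 2.51 = 39.658 kPa.
c·N_c·s_c = 109 × 5.14 × 1.09 = 610.68 kPa
q·N_q = 39.658 × 1 = 39.658 kPa
q_ult = 610.68 + 39.658 = 650.34 kPa.
q_all = q_ult / FS = 650.34 / 3.5 = 185.81 kPa.

q_all ≈ 190 kPa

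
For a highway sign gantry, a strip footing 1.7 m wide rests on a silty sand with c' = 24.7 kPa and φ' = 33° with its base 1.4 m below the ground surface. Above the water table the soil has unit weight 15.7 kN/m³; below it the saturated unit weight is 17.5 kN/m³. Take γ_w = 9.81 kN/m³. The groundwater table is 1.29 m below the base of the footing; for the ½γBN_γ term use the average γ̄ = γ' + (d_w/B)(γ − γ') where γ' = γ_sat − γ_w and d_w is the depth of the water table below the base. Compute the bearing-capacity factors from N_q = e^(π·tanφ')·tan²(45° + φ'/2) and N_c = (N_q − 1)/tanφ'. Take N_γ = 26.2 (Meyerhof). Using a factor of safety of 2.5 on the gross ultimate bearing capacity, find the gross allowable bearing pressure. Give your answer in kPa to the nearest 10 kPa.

q_all ≈ 730 kPa

N_q = e^(π·tan33°)·tan²(61.5°) = 26.09; N_c = (N_q − 1)/tanφ' = 38.64.
Overburden at base level: q = 15.7 × 1.4 = 21.98 kPa.
The water table is 1.29 m below the base (< B = 1.7 m), so the ½γBN_γ term uses γ̄ = γ' + (d_w/B)(γ − γ') = 7.69 + (1.29/1.7)(15.7 − 7.69) = 13.768 kN/m³.
Cohesion term c·N_c = 24.7 × 38.638 = 954.37 kPa; surcharge term q·N_q = 21.98 × 26.092 = 573.5 kPa; self-weight term 0.5·γ·B·N_γ = 0.5 × 13.768 × 1.7 × 26.2 = 306.62 kPa.
q_ult = 954.37 + 573.5 + 306.62 = 1834.5 kPa.
q_all = 1834.5 / 2.5 = 733.79 kPa.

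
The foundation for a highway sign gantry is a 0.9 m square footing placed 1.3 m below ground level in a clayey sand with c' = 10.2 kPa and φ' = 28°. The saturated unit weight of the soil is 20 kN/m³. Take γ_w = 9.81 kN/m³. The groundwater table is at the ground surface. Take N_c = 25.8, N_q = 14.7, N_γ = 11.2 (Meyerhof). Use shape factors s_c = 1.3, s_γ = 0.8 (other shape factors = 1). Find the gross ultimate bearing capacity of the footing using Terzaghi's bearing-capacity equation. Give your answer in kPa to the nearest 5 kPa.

With the water table at the surface the whole profile is submerged: γ' = 20 − 9.81 = 10.19 kN/m³, so q = γ'·D_f = 13.247 kPa; the same γ' applies in the ½γBN_γ term.
q_ult = c·N_c·s_c + q·N_q + 0.5·γ·B·N_γ·s_γ
     = 10.2 × 25.8 × 1.3 + 13.247 × 14.7 + 0.5 × 10.19 × 0.9 × 11.2 × 0.8
     = 342.11 + 194.73 + 41.086 = 577.92 kPa.

q_ult ≈ 580 kPa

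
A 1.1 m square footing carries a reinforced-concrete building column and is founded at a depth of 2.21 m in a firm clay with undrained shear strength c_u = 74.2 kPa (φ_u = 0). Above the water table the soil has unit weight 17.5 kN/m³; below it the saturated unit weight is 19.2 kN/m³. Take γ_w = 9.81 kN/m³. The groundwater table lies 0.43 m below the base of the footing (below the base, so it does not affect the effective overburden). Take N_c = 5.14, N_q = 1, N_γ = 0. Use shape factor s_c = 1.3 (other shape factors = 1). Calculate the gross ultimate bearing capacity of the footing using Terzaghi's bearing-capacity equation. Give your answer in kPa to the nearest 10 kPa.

Overburden at base level: q = 17.5 × 2.21 = 38.675 kPa.
Cohesion term c·N_c·s_c = 74.2 × 5.14 × 1.3 = 495.8 kPa; surcharge term q·N_q = 38.675 × 1 = 38.675 kPa.
q_ult = 495.8 + 38.675 = 534.48 kPa.

q_ult ≈ 530 kPa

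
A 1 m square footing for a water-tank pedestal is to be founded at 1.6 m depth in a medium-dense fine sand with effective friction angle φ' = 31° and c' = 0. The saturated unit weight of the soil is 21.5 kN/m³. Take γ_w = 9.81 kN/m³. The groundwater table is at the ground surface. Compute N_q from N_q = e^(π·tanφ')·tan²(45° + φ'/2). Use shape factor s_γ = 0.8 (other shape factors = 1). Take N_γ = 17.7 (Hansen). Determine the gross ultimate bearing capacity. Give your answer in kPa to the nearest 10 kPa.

q_ult ≈ 470 kPa

tan31° = 0.6009, so N_q = e^(π×0.6009)·tan²(60.5°) = 6.604 × 3.124 = 20.63.
γ' = 21.5 − 9.81 = 11.69 kN/m³ (submerged throughout). q = 11.69 × 1.6 = 18.704 kPa; the same γ' applies in the ½γBN_γ term.
q·N_q = 18.704 × 20.631 = 385.88 kPa
0.5·γ·B·N_γ·s_γ = 0.5 × 11.69 × 1 × 17.7 × 0.8 = 82.765 kPa
q_ult = 385.88 + 82.765 = 468.64 kPa.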